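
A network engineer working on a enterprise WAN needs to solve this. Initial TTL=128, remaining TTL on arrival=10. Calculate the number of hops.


Given: initial TTL = 128, received TTL = 10
Hops = initial TTL - received TTL
Hops = 128 - 10 = 118

118


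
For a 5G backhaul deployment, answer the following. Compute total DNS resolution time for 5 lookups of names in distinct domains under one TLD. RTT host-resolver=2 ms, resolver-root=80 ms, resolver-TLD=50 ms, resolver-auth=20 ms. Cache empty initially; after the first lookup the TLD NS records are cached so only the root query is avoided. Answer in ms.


Lookup 1 (cold cache): local + root + TLD + auth = 2 + 80 + 50 + 20 = 152 ms
Lookups 2..5 (TLD NS cached -> skip root; new domain -> still ask TLD and auth): local + TLD + auth = 2 + 50 + 20 = 72 ms each
Remaining 4 lookups: 4 * 72 = 288 ms
Total = 152 + 288 = 440 ms

440


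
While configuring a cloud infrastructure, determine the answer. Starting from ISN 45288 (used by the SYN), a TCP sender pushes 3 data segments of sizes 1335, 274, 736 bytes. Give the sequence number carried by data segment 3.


The SYN occupies sequence number ISN = 45288, so the first data byte is ISN + 1 = 45289.
SEQ of data segment i = (ISN + 1) + sum of payload sizes of segments 1..i-1.
Segment 1: SEQ = 45289, payload = 1335 bytes
Segment 2: SEQ = 46624, payload = 274 bytes
Segment 3: SEQ = 46898, payload = 736 bytes
SEQ of segment 3 = 45289 + 1335 + 274 = 46898

46898


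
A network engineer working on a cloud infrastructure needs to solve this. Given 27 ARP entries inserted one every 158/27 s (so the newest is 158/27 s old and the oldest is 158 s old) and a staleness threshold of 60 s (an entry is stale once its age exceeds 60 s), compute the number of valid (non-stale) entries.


Ages are k * 158/27 s for k = 1..27 (spacing = 5.8519 s).
Entry k is valid iff k * 158/27 <= 60 iff k <= 27 * 60 / 158 = 10.2532
n_valid = floor(10.2532) = 10
(n_stale = 27 - 10 = 17)

10


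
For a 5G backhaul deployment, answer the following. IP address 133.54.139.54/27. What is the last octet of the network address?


Given: IP = 133.54.139.54, prefix = /27
Subnet mask = 255.255.255.224
Last octet of IP: 54
Last octet of mask: 224
Network last octet = 54 AND 224 = 32

32


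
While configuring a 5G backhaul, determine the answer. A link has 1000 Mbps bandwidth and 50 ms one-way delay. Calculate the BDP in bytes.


Given: bandwidth = 1000 Mbps, delay = 50 ms
BDP in bits = 1000 * 10^6 * 50 / 1000
BDP in bits = 50000000
BDP in bytes = 50000000 / 8 = 6250000

6250000


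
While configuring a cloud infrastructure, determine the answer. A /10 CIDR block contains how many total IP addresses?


Given: CIDR prefix /10
Host bits = 32 - 10 = 22
Total addresses = 2^22 = 4194304

4194304


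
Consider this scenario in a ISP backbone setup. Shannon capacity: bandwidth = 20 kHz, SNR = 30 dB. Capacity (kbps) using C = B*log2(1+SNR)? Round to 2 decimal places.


Given: B = 20 kHz, SNR = 30 dB
SNR linear = 10^(30/10) = 1000
1 + SNR = 1001
log2(1001) = 9.9672262588
C = 20 * 1000 * 9.9672262588 = 199344.5252 bps
C = 199.344525 kbps -> 199.34 kbps (2 dp)

199.34


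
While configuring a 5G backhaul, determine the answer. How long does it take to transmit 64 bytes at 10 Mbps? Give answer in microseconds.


Given: packet = 64 bytes, bandwidth = 10 Mbps
Packet in bits = 64 * 8 = 512 bits
Bandwidth = 10 * 10^6 = 10000000 bps
Time = 512 / 10000000 seconds
Time in us = 512 * 10^6 / 10000000 = 51.2

51.2


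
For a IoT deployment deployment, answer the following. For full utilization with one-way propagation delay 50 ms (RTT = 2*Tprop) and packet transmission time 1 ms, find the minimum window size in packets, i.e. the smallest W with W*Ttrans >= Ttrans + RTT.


Given: Ttrans = 1 ms, RTT = 100 ms (= 2 * Tprop, Tprop = 50 ms)
Time until first ACK returns = Ttrans + RTT = 1 + 100 = 101 ms
Need W * Ttrans >= Ttrans + RTT  ->  W >= (Ttrans + RTT) / Ttrans
(Ttrans + RTT) / Ttrans = 101 / 1 = 101
W_min = ceil(101) = 101

101


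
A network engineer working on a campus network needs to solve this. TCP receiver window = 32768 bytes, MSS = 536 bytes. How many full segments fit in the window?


Given: RWND = 32768 bytes, MSS = 536 bytes
Full segments = floor(RWND / MSS)
Full segments = floor(32768 / 536)
Full segments = floor(61.1343) = 61

61


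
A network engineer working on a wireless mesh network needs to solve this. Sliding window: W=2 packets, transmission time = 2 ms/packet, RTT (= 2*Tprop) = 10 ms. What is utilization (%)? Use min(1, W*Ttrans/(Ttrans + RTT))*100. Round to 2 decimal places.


Given: W = 2, Ttrans = 2 ms, RTT = 10 ms (= 2 * Tprop, Tprop = 5 ms)
Cycle time = Ttrans + RTT = 2 + 10 = 12 ms (first packet sent until its ACK returns)
W * Ttrans = 2 * 2 = 4 ms of sending per cycle
W * Ttrans / (Ttrans + RTT) = 4 / 12 = 0.333333
U = min(1, 0.333333) = 0.333333
U% = 33.33%

33.33


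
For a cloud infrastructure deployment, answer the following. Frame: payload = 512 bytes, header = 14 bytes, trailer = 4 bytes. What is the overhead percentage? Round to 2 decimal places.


Given: payload = 512 B, header = 14 B, trailer = 4 B
Overhead bytes = header + trailer = 14 + 4 = 18
Total frame = payload + overhead = 512 + 18 = 530
Overhead % = 18 / 530 * 100 = 3.3962% -> 3.40% (2 dp)

3.40


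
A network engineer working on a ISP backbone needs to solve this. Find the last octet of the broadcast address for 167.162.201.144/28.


Given: IP = 167.162.201.144, prefix = /28
Host bits = 32 - 28 = 4
Network last octet = 144 AND mask = 144
Host part size = 2^4 - 1 = 15
Broadcast last octet = 144 OR 15 = 159

159


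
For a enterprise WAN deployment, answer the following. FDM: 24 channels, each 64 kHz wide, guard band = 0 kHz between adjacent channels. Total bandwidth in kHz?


Given: 24 channels, 64 kHz each, guard = 0 kHz
Channel bandwidth = 24 * 64 = 1536 kHz
Guard bands = 23 gaps * 0 kHz = 0 kHz
Total = 1536 + 0 = 1536 kHz

1536


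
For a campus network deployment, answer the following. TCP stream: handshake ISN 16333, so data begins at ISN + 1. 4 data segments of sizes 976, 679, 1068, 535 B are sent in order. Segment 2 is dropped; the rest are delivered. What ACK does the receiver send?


SYN uses sequence number 16333; first data byte = ISN + 1 = 16334.
Segment 1: SEQ = 16334, len = 976 B, covers [16334, 17309]
Segment 2: SEQ = 17310, len = 679 B, covers [17310, 17988] [LOST]
Segment 3: SEQ = 17989, len = 1068 B, covers [17989, 19056]
Segment 4: SEQ = 19057, len = 535 B, covers [19057, 19591]
In-order data received: bytes [16334, 17309] (segments 1..1).
Segment 2 missing -> gap begins at byte 17310; later segments buffered out of order.
Cumulative ACK = next expected in-order byte = 16334 + 976 = 17310

17310


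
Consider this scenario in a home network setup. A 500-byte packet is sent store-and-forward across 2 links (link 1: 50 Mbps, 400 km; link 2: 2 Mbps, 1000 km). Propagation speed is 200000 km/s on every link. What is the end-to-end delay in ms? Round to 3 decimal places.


Packet = 500 bytes = 4000 bits. Store-and-forward: sum (t_trans + t_prop) per link.
Link 1: t_trans = 4000/(50*10^6) s = 0.0800 ms; t_prop = 400/200000 s = 2.0000 ms; subtotal = 2.0800 ms
Link 2: t_trans = 4000/(2*10^6) s = 2.0000 ms; t_prop = 1000/200000 s = 5.0000 ms; subtotal = 7.0000 ms
End-to-end = 2.0800 + 7.0000 = 9.0800 ms -> 9.080 ms (3 dp)

9.080


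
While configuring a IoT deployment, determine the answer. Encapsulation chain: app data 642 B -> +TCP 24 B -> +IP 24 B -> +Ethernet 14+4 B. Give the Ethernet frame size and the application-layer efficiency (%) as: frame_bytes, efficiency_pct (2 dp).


TCP segment = 642 + 24 = 666 B
IP packet = 666 + 24 = 690 B
Ethernet frame = 690 + 14 + 4 = 708 B
Efficiency = app / frame = 642 / 708 = 0.906780 = 90.6780% -> 90.68% (2 dp)

708, 90.68


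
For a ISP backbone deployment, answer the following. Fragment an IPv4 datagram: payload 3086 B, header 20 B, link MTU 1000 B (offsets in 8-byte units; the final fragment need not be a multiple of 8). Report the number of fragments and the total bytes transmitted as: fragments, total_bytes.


Max data per non-final fragment = floor((MTU - header)/8)*8 = floor((1000 - 20)/8)*8 = floor(980/8)*8 = 976 B
Final fragment needs no 8-byte alignment: it can carry up to MTU - header = 980 B
Non-final fragments needed = ceil((payload - 980) / 976) = ceil(2106/976) = ceil(2.1578) = 3
Number of fragments = 3 + 1 = 4
Fragment sizes (data): 3 * 976 B + 158 B (last, 158 <= 980 OK)
Total bytes sent = payload + n_frags * header = 3086 + 4*20 = 3086 + 80 = 3166 B

4, 3166


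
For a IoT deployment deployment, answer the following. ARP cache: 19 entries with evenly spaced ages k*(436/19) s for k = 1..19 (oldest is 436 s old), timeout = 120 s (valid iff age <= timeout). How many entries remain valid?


Ages are k * 436/19 s for k = 1..19 (spacing = 22.9474 s).
Entry k is valid iff k * 436/19 <= 120 iff k <= 19 * 120 / 436 = 5.2294
n_valid = floor(5.2294) = 5
(n_stale = 19 - 5 = 14)

5


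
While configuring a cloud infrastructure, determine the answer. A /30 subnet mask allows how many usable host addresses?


Given: subnet mask /30
Host bits = 32 - 30 = 2
Total addresses = 2^2 = 4
Usable hosts = 4 - 2 (network + broadcast) = 2

2


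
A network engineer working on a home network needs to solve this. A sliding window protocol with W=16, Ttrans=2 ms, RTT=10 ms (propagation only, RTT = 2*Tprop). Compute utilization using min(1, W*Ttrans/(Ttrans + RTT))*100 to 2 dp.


Given: W = 16, Ttrans = 2 ms, RTT = 10 ms (= 2 * Tprop, Tprop = 5 ms)
Cycle time = Ttrans + RTT = 2 + 10 = 12 ms (first packet sent until its ACK returns)
W * Ttrans = 16 * 2 = 32 ms of sending per cycle
W * Ttrans / (Ttrans + RTT) = 32 / 12 = 2.666667
U = min(1, 2.666667) = 1.000000
U% = 100.00%

100.00


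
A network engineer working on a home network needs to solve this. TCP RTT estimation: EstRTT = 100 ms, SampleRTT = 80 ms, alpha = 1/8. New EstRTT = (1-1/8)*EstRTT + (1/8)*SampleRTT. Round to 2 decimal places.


Given: EstRTT = 100 ms, SampleRTT = 80 ms, alpha = 1/8
New EstRTT = (1 - alpha) * EstRTT + alpha * SampleRTT
(7/8) * 100 = 87.5
(1/8) * 80 = 10
New EstRTT = 87.5 + 10 = 97.5 ms -> 97.50 ms (2 dp)

97.50


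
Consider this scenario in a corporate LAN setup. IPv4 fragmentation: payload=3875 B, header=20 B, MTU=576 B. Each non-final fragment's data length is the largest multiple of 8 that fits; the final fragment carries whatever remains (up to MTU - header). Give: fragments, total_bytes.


Max data per non-final fragment = floor((MTU - header)/8)*8 = floor((576 - 20)/8)*8 = floor(556/8)*8 = 552 B
Final fragment needs no 8-byte alignment: it can carry up to MTU - header = 556 B
Non-final fragments needed = ceil((payload - 556) / 552) = ceil(3319/552) = ceil(6.0127) = 7
Number of fragments = 7 + 1 = 8
Fragment sizes (data): 7 * 552 B + 11 B (last, 11 <= 556 OK)
Total bytes sent = payload + n_frags * header = 3875 + 8*20 = 3875 + 160 = 4035 B

8, 4035


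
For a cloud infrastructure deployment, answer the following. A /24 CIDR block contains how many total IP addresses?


Given: CIDR prefix /24
Host bits = 32 - 24 = 8
Total addresses = 2^8 = 256

256


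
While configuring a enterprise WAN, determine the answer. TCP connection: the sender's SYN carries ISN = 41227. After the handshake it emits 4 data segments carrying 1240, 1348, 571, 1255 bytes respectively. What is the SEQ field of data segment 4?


The SYN occupies sequence number ISN = 41227, so the first data byte is ISN + 1 = 41228.
SEQ of data segment i = (ISN + 1) + sum of payload sizes of segments 1..i-1.
Segment 1: SEQ = 41228, payload = 1240 bytes
Segment 2: SEQ = 42468, payload = 1348 bytes
Segment 3: SEQ = 43816, payload = 571 bytes
Segment 4: SEQ = 44387, payload = 1255 bytes
SEQ of segment 4 = 41228 + 1240 + 1348 + 571 = 44387

44387


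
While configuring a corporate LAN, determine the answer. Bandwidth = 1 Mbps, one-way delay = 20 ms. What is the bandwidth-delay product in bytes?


Given: bandwidth = 1 Mbps, delay = 20 ms
BDP in bits = 1 * 10^6 * 20 / 1000
BDP in bits = 20000
BDP in bytes = 20000 / 8 = 2500

2500


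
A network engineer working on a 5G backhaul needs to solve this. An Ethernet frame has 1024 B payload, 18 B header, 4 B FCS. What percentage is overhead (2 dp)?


Given: payload = 1024 B, header = 18 B, trailer = 4 B
Overhead bytes = header + trailer = 18 + 4 = 22
Total frame = payload + overhead = 1024 + 22 = 1046
Overhead % = 22 / 1046 * 100 = 2.1033% -> 2.10% (2 dp)

2.10


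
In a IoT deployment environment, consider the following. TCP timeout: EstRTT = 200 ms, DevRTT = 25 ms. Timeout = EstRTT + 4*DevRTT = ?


Given: EstRTT = 200 ms, DevRTT = 25 ms
Timeout = EstRTT + 4 * DevRTT
4 * DevRTT = 4 * 25 = 100
Timeout = 200 + 100 = 300 ms

300


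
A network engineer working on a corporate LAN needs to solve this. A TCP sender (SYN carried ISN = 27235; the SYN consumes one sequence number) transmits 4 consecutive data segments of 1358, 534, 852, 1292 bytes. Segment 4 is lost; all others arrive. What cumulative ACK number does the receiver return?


SYN uses sequence number 27235; first data byte = ISN + 1 = 27236.
Segment 1: SEQ = 27236, len = 1358 B, covers [27236, 28593]
Segment 2: SEQ = 28594, len = 534 B, covers [28594, 29127]
Segment 3: SEQ = 29128, len = 852 B, covers [29128, 29979]
Segment 4: SEQ = 29980, len = 1292 B, covers [29980, 31271] [LOST]
In-order data received: bytes [27236, 29979] (segments 1..3).
Segment 4 missing -> gap begins at byte 29980.
Cumulative ACK = next expected in-order byte = 27236 + 1358 + 534 + 852 = 29980

29980


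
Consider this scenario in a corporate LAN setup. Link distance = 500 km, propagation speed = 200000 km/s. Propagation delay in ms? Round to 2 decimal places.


Given: distance = 500 km, speed = 200000 km/s
Delay = distance / speed = 500 / 200000 seconds
Delay in ms = 500 * 1000 / 200000
Delay = 2.5000 ms
Rounded to 2 dp = 2.50 ms

2.50


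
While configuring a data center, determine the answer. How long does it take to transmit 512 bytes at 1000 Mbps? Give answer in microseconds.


Given: packet = 512 bytes, bandwidth = 1000 Mbps
Packet in bits = 512 * 8 = 4096 bits
Bandwidth = 1000 * 10^6 = 1000000000 bps
Time = 4096 / 1000000000 seconds
Time in us = 4096 * 10^6 / 1000000000 = 4.096

4.096


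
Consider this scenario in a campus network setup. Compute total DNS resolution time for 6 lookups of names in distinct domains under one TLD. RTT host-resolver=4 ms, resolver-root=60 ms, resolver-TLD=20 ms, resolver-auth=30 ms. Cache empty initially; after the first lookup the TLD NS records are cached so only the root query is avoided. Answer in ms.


Lookup 1 (cold cache): local + root + TLD + auth = 4 + 60 + 20 + 30 = 114 ms
Lookups 2..6 (TLD NS cached -> skip root; new domain -> still ask TLD and auth): local + TLD + auth = 4 + 20 + 30 = 54 ms each
Remaining 5 lookups: 5 * 54 = 270 ms
Total = 114 + 270 = 384 ms

384


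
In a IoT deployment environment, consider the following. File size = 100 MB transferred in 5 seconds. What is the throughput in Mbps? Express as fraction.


Given: file = 100 MB, time = 5 s
File in Mb = 100 * 8 = 800 Mb
Throughput = 800 / 5 Mbps
Throughput = 160 Mbps

160


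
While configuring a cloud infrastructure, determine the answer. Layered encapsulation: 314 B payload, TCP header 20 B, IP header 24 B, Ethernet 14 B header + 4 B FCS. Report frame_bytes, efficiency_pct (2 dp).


TCP segment = 314 + 20 = 334 B
IP packet = 334 + 24 = 358 B
Ethernet frame = 358 + 14 + 4 = 376 B
Efficiency = app / frame = 314 / 376 = 0.835106 = 83.5106% -> 83.51% (2 dp)

376, 83.51


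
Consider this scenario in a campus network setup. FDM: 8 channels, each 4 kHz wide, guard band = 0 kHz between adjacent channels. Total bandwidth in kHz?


Given: 8 channels, 4 kHz each, guard = 0 kHz
Channel bandwidth = 8 * 4 = 32 kHz
Guard bands = 7 gaps * 0 kHz = 0 kHz
Total = 32 + 0 = 32 kHz

32


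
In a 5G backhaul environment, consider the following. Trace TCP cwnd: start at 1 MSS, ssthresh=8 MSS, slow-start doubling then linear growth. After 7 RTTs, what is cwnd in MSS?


RTT 0: cwnd = 1 MSS (initial)
RTT 1: cwnd = 2 MSS (slow start, doubled)
RTT 2: cwnd = 4 MSS (slow start, doubled)
RTT 3: cwnd = 8 MSS (slow start, doubled)
RTT 4: cwnd = 9 MSS (congestion avoidance, +1)
RTT 5: cwnd = 10 MSS (congestion avoidance, +1)
RTT 6: cwnd = 11 MSS (congestion avoidance, +1)
RTT 7: cwnd = 12 MSS (congestion avoidance, +1)

12


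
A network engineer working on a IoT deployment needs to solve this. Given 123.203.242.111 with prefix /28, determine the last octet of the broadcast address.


Given: IP = 123.203.242.111, prefix = /28
Host bits = 32 - 28 = 4
Network last octet = 111 AND mask = 96
Host part size = 2^4 - 1 = 15
Broadcast last octet = 96 OR 15 = 111

111


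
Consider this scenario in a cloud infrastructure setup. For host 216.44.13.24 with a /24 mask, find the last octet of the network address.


Given: IP = 216.44.13.24, prefix = /24
Subnet mask = 255.255.255.0
Last octet of IP: 24
Last octet of mask: 0
Network last octet = 24 AND 0 = 0

0


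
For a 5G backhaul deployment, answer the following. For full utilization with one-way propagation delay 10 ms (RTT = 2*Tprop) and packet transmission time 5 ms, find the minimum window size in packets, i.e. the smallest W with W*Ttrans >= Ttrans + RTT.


Given: Ttrans = 5 ms, RTT = 20 ms (= 2 * Tprop, Tprop = 10 ms)
Time until first ACK returns = Ttrans + RTT = 5 + 20 = 25 ms
Need W * Ttrans >= Ttrans + RTT  ->  W >= (Ttrans + RTT) / Ttrans
(Ttrans + RTT) / Ttrans = 25 / 5 = 5
W_min = ceil(5) = 5

5


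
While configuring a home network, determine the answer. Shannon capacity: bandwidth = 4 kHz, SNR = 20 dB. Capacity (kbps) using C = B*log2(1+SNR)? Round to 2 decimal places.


Given: B = 4 kHz, SNR = 20 dB
SNR linear = 10^(20/10) = 100
1 + SNR = 101
log2(101) = 6.6582114828
C = 4 * 1000 * 6.6582114828 = 26632.8459 bps
C = 26.632846 kbps -> 26.63 kbps (2 dp)

26.63


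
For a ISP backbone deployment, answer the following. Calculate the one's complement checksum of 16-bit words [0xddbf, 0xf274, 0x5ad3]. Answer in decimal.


Given words: [0xddbf, 0xf274, 0x5ad3]
Step 1: Sum all words
Raw sum = 56767 + 62068 + 23251 = 142086
Step 2: Fold carry: (11014 + 2) = 11016
One's complement = ~11016 & 0xFFFF = 54519

54519


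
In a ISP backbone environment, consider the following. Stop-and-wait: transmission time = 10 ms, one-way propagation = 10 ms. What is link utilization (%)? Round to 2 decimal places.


Given: Ttrans = 10 ms, Tprop = 10 ms
RTT = 2 * Tprop = 2 * 10 = 20 ms
U = Ttrans / (Ttrans + RTT)
U = 10 / (10 + 20)
U = 10 / 30 = 0.333333
U% = 33.33%

33.33


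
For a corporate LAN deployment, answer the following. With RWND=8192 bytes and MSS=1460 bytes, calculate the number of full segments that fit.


Given: RWND = 8192 bytes, MSS = 1460 bytes
Full segments = floor(RWND / MSS)
Full segments = floor(8192 / 1460)
Full segments = floor(5.611) = 5

5


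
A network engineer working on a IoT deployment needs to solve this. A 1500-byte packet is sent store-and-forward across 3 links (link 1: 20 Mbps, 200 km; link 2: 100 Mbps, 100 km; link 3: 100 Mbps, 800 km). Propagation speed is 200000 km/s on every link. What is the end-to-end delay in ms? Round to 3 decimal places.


Packet = 1500 bytes = 12000 bits. Store-and-forward: sum (t_trans + t_prop) per link.
Link 1: t_trans = 12000/(20*10^6) s = 0.6000 ms; t_prop = 200/200000 s = 1.0000 ms; subtotal = 1.6000 ms
Link 2: t_trans = 12000/(100*10^6) s = 0.1200 ms; t_prop = 100/200000 s = 0.5000 ms; subtotal = 0.6200 ms
Link 3: t_trans = 12000/(100*10^6) s = 0.1200 ms; t_prop = 800/200000 s = 4.0000 ms; subtotal = 4.1200 ms
End-to-end = 1.6000 + 0.6200 + 4.1200 = 6.3400 ms -> 6.340 ms (3 dp)

6.340


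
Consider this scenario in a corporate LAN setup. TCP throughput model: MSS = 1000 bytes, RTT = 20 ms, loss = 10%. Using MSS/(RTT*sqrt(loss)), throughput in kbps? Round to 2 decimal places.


Given: MSS = 1000 bytes, RTT = 20 ms, loss = 10%
RTT in seconds = 20 / 1000 = 0.02
Loss rate = 10% = 0.1
sqrt(loss) = sqrt(0.1) = 0.316227766017
Throughput (bytes/s) = 1000 / (0.02 * 0.316227766017) = 158113.8830
Throughput (kbps) = 158113.8830 * 8 / 1000 = 1264.911064 -> 1264.91 kbps (2 dp)

1264.91


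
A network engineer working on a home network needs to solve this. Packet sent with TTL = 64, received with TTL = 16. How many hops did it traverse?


Given: initial TTL = 64, received TTL = 16
Hops = initial TTL - received TTL
Hops = 64 - 16 = 48

48


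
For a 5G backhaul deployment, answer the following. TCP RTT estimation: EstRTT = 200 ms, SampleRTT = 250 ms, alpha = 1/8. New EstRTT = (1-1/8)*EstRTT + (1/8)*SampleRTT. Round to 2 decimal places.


Given: EstRTT = 200 ms, SampleRTT = 250 ms, alpha = 1/8
New EstRTT = (1 - alpha) * EstRTT + alpha * SampleRTT
(7/8) * 200 = 175
(1/8) * 250 = 31.25
New EstRTT = 175 + 31.25 = 206.25 ms -> 206.25 ms (2 dp)

206.25


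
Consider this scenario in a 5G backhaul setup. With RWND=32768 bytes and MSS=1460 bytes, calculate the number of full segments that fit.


Given: RWND = 32768 bytes, MSS = 1460 bytes
Full segments = floor(RWND / MSS)
Full segments = floor(32768 / 1460)
Full segments = floor(22.4438) = 22

22


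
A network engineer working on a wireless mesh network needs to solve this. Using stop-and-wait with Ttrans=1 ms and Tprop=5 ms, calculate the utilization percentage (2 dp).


Given: Ttrans = 1 ms, Tprop = 5 ms
RTT = 2 * Tprop = 2 * 5 = 10 ms
U = Ttrans / (Ttrans + RTT)
U = 1 / (1 + 10)
U = 1 / 11 = 0.090909
U% = 9.09%

9.09


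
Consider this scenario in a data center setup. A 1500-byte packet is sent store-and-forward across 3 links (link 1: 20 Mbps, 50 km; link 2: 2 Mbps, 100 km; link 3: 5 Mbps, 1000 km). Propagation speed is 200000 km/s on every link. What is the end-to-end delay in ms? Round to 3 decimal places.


Packet = 1500 bytes = 12000 bits. Store-and-forward: sum (t_trans + t_prop) per link.
Link 1: t_trans = 12000/(20*10^6) s = 0.6000 ms; t_prop = 50/200000 s = 0.2500 ms; subtotal = 0.8500 ms
Link 2: t_trans = 12000/(2*10^6) s = 6.0000 ms; t_prop = 100/200000 s = 0.5000 ms; subtotal = 6.5000 ms
Link 3: t_trans = 12000/(5*10^6) s = 2.4000 ms; t_prop = 1000/200000 s = 5.0000 ms; subtotal = 7.4000 ms
End-to-end = 0.8500 + 6.5000 + 7.4000 = 14.7500 ms -> 14.750 ms (3 dp)

14.750


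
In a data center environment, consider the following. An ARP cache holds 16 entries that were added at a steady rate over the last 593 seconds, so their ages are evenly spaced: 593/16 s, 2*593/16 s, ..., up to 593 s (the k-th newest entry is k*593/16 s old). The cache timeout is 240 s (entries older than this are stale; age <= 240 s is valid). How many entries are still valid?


Ages are k * 593/16 s for k = 1..16 (spacing = 37.0625 s).
Entry k is valid iff k * 593/16 <= 240 iff k <= 16 * 240 / 593 = 6.4755
n_valid = floor(6.4755) = 6
(n_stale = 16 - 6 = 10)

6


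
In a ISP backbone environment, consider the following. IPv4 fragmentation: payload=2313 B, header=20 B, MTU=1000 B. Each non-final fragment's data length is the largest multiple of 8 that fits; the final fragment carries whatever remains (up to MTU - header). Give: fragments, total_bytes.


Max data per non-final fragment = floor((MTU - header)/8)*8 = floor((1000 - 20)/8)*8 = floor(980/8)*8 = 976 B
Final fragment needs no 8-byte alignment: it can carry up to MTU - header = 980 B
Non-final fragments needed = ceil((payload - 980) / 976) = ceil(1333/976) = ceil(1.3658) = 2
Number of fragments = 2 + 1 = 3
Fragment sizes (data): 2 * 976 B + 361 B (last, 361 <= 980 OK)
Total bytes sent = payload + n_frags * header = 2313 + 3*20 = 2313 + 60 = 2373 B

3, 2373


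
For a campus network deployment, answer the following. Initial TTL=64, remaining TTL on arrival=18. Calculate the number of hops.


Given: initial TTL = 64, received TTL = 18
Hops = initial TTL - received TTL
Hops = 64 - 18 = 46

46


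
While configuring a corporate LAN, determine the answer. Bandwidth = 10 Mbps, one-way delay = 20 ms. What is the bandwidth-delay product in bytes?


Given: bandwidth = 10 Mbps, delay = 20 ms
BDP in bits = 10 * 10^6 * 20 / 1000
BDP in bits = 200000
BDP in bytes = 200000 / 8 = 25000

25000


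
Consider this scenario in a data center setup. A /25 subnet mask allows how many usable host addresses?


Given: subnet mask /25
Host bits = 32 - 25 = 7
Total addresses = 2^7 = 128
Usable hosts = 128 - 2 (network + broadcast) = 126

126


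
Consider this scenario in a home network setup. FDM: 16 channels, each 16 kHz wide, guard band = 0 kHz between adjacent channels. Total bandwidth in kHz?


Given: 16 channels, 16 kHz each, guard = 0 kHz
Channel bandwidth = 16 * 16 = 256 kHz
Guard bands = 15 gaps * 0 kHz = 0 kHz
Total = 256 + 0 = 256 kHz

256


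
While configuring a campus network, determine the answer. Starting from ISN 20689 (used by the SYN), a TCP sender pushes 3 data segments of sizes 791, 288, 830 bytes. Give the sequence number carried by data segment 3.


The SYN occupies sequence number ISN = 20689, so the first data byte is ISN + 1 = 20690.
SEQ of data segment i = (ISN + 1) + sum of payload sizes of segments 1..i-1.
Segment 1: SEQ = 20690, payload = 791 bytes
Segment 2: SEQ = 21481, payload = 288 bytes
Segment 3: SEQ = 21769, payload = 830 bytes
SEQ of segment 3 = 20690 + 791 + 288 = 21769

21769


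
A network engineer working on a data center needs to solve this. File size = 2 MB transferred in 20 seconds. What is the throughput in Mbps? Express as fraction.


Given: file = 2 MB, time = 20 s
File in Mb = 2 * 8 = 16 Mb
Throughput = 16 / 20 Mbps
Throughput = 4/5 Mbps

4/5


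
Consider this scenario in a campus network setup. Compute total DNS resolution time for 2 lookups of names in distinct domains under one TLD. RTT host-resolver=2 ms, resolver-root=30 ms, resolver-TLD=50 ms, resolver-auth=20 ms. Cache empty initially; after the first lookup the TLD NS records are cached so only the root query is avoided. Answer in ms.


Lookup 1 (cold cache): local + root + TLD + auth = 2 + 30 + 50 + 20 = 102 ms
Lookups 2..2 (TLD NS cached -> skip root; new domain -> still ask TLD and auth): local + TLD + auth = 2 + 50 + 20 = 72 ms each
Remaining 1 lookups: 1 * 72 = 72 ms
Total = 102 + 72 = 174 ms

174


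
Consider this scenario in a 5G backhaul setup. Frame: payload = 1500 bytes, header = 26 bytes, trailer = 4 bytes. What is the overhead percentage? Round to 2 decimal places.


Given: payload = 1500 B, header = 26 B, trailer = 4 B
Overhead bytes = header + trailer = 26 + 4 = 30
Total frame = payload + overhead = 1500 + 30 = 1530
Overhead % = 30 / 1530 * 100 = 1.9608% -> 1.96% (2 dp)

1.96


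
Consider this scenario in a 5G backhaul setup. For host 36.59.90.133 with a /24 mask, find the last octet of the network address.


Given: IP = 36.59.90.133, prefix = /24
Subnet mask = 255.255.255.0
Last octet of IP: 133
Last octet of mask: 0
Network last octet = 133 AND 0 = 0

0


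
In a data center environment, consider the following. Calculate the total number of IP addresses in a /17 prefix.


Given: CIDR prefix /17
Host bits = 32 - 17 = 15
Total addresses = 2^15 = 32768

32768


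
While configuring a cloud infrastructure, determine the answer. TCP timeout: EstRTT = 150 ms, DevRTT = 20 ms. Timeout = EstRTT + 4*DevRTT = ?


Given: EstRTT = 150 ms, DevRTT = 20 ms
Timeout = EstRTT + 4 * DevRTT
4 * DevRTT = 4 * 20 = 80
Timeout = 150 + 80 = 230 ms

230


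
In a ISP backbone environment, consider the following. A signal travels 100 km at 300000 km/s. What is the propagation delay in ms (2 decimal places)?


Given: distance = 100 km, speed = 300000 km/s
Delay = distance / speed = 100 / 300000 seconds
Delay in ms = 100 * 1000 / 300000
Delay = 0.3333 ms
Rounded to 2 dp = 0.33 ms

0.33


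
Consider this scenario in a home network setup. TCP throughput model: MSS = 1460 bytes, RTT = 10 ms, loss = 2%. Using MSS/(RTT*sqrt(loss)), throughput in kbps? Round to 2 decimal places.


Given: MSS = 1460 bytes, RTT = 10 ms, loss = 2%
RTT in seconds = 10 / 1000 = 0.01
Loss rate = 2% = 0.02
sqrt(loss) = sqrt(0.02) = 0.141421356237
Throughput (bytes/s) = 1460 / (0.01 * 0.141421356237) = 1032375.9005
Throughput (kbps) = 1032375.9005 * 8 / 1000 = 8259.007204 -> 8259.01 kbps (2 dp)

8259.01


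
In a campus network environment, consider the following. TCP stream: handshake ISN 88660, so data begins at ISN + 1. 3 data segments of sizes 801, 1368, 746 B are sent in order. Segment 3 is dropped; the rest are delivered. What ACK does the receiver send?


SYN uses sequence number 88660; first data byte = ISN + 1 = 88661.
Segment 1: SEQ = 88661, len = 801 B, covers [88661, 89461]
Segment 2: SEQ = 89462, len = 1368 B, covers [89462, 90829]
Segment 3: SEQ = 90830, len = 746 B, covers [90830, 91575] [LOST]
In-order data received: bytes [88661, 90829] (segments 1..2).
Segment 3 missing -> gap begins at byte 90830.
Cumulative ACK = next expected in-order byte = 88661 + 801 + 1368 = 90830

90830


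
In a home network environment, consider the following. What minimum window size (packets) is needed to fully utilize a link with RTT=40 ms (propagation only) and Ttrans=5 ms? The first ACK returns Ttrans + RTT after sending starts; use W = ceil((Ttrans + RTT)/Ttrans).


Given: Ttrans = 5 ms, RTT = 40 ms (= 2 * Tprop, Tprop = 20 ms)
Time until first ACK returns = Ttrans + RTT = 5 + 40 = 45 ms
Need W * Ttrans >= Ttrans + RTT  ->  W >= (Ttrans + RTT) / Ttrans
(Ttrans + RTT) / Ttrans = 45 / 5 = 9
W_min = ceil(9) = 9

9


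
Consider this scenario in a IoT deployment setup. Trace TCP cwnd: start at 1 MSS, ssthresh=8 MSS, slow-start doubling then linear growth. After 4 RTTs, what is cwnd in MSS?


RTT 0: cwnd = 1 MSS (initial)
RTT 1: cwnd = 2 MSS (slow start, doubled)
RTT 2: cwnd = 4 MSS (slow start, doubled)
RTT 3: cwnd = 8 MSS (slow start, doubled)
RTT 4: cwnd = 9 MSS (congestion avoidance, +1)

9


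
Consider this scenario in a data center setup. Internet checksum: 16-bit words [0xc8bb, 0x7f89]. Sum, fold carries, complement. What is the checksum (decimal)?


Given words: [0xc8bb, 0x7f89]
Step 1: Sum all words
Raw sum = 51387 + 32649 = 84036
Step 2: Fold carry: (18500 + 1) = 18501
One's complement = ~18501 & 0xFFFF = 47034

47034


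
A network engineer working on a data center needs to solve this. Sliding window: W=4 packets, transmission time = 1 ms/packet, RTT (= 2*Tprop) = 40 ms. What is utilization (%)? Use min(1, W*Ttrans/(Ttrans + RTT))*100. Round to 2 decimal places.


Given: W = 4, Ttrans = 1 ms, RTT = 40 ms (= 2 * Tprop, Tprop = 20 ms)
Cycle time = Ttrans + RTT = 1 + 40 = 41 ms (first packet sent until its ACK returns)
W * Ttrans = 4 * 1 = 4 ms of sending per cycle
W * Ttrans / (Ttrans + RTT) = 4 / 41 = 0.097561
U = min(1, 0.097561) = 0.097561
U% = 9.76%

9.76


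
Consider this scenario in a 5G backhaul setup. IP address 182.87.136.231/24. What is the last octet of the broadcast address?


Given: IP = 182.87.136.231, prefix = /24
Host bits = 32 - 24 = 8
Network last octet = 231 AND mask = 0
Host part size = 2^8 - 1 = 255
Broadcast last octet = 0 OR 255 = 255

255


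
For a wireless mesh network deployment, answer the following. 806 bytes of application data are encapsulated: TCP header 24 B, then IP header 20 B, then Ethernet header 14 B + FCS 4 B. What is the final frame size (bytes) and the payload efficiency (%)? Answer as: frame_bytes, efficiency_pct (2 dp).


TCP segment = 806 + 24 = 830 B
IP packet = 830 + 20 = 850 B
Ethernet frame = 850 + 14 + 4 = 868 B
Efficiency = app / frame = 806 / 868 = 0.928571 = 92.8571% -> 92.86% (2 dp)

868, 92.86


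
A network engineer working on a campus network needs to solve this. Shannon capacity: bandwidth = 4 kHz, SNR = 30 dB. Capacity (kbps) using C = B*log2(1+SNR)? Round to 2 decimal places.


Given: B = 4 kHz, SNR = 30 dB
SNR linear = 10^(30/10) = 1000
1 + SNR = 1001
log2(1001) = 9.9672262588
C = 4 * 1000 * 9.9672262588 = 39868.9050 bps
C = 39.868905 kbps -> 39.87 kbps (2 dp)

39.87


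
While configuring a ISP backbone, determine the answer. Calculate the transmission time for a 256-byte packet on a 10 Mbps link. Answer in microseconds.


Given: packet = 256 bytes, bandwidth = 10 Mbps
Packet in bits = 256 * 8 = 2048 bits
Bandwidth = 10 * 10^6 = 10000000 bps
Time = 2048 / 10000000 seconds
Time in us = 2048 * 10^6 / 10000000 = 204.8

204.8


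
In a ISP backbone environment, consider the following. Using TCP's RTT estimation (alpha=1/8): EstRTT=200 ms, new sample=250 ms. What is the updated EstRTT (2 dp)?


Given: EstRTT = 200 ms, SampleRTT = 250 ms, alpha = 1/8
New EstRTT = (1 - alpha) * EstRTT + alpha * SampleRTT
(7/8) * 200 = 175
(1/8) * 250 = 31.25
New EstRTT = 175 + 31.25 = 206.25 ms -> 206.25 ms (2 dp)

206.25


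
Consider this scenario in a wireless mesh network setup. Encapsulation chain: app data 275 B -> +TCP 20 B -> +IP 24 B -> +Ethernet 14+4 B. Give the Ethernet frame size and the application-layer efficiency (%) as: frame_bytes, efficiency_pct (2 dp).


TCP segment = 275 + 20 = 295 B
IP packet = 295 + 24 = 319 B
Ethernet frame = 319 + 14 + 4 = 337 B
Efficiency = app / frame = 275 / 337 = 0.816024 = 81.6024% -> 81.60% (2 dp)

337, 81.60


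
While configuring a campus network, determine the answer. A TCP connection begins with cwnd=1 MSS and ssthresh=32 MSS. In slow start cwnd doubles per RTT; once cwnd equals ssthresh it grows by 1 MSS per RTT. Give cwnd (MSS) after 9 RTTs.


RTT 0: cwnd = 1 MSS (initial)
RTT 1: cwnd = 2 MSS (slow start, doubled)
RTT 2: cwnd = 4 MSS (slow start, doubled)
RTT 3: cwnd = 8 MSS (slow start, doubled)
RTT 4: cwnd = 16 MSS (slow start, doubled)
RTT 5: cwnd = 32 MSS (slow start, doubled)
RTT 6: cwnd = 33 MSS (congestion avoidance, +1)
RTT 7: cwnd = 34 MSS (congestion avoidance, +1)
RTT 8: cwnd = 35 MSS (congestion avoidance, +1)
RTT 9: cwnd = 36 MSS (congestion avoidance, +1)

36


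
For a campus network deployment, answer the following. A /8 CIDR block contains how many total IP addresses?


Given: CIDR prefix /8
Host bits = 32 - 8 = 24
Total addresses = 2^24 = 16777216

16777216


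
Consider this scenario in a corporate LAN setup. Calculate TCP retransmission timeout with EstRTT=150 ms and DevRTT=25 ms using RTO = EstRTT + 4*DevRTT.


Given: EstRTT = 150 ms, DevRTT = 25 ms
Timeout = EstRTT + 4 * DevRTT
4 * DevRTT = 4 * 25 = 100
Timeout = 150 + 100 = 250 ms

250


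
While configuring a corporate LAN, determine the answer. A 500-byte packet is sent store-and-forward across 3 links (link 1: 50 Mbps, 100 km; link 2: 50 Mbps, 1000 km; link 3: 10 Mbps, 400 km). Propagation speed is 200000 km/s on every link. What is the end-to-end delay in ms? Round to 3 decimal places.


Packet = 500 bytes = 4000 bits. Store-and-forward: sum (t_trans + t_prop) per link.
Link 1: t_trans = 4000/(50*10^6) s = 0.0800 ms; t_prop = 100/200000 s = 0.5000 ms; subtotal = 0.5800 ms
Link 2: t_trans = 4000/(50*10^6) s = 0.0800 ms; t_prop = 1000/200000 s = 5.0000 ms; subtotal = 5.0800 ms
Link 3: t_trans = 4000/(10*10^6) s = 0.4000 ms; t_prop = 400/200000 s = 2.0000 ms; subtotal = 2.4000 ms
End-to-end = 0.5800 + 5.0800 + 2.4000 = 8.0600 ms -> 8.060 ms (3 dp)

8.060


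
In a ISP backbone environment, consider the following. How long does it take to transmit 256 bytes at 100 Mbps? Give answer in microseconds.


Given: packet = 256 bytes, bandwidth = 100 Mbps
Packet in bits = 256 * 8 = 2048 bits
Bandwidth = 100 * 10^6 = 100000000 bps
Time = 2048 / 100000000 seconds
Time in us = 2048 * 10^6 / 100000000 = 20.48

20.48


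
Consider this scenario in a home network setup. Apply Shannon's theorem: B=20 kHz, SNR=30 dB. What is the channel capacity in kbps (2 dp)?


Given: B = 20 kHz, SNR = 30 dB
SNR linear = 10^(30/10) = 1000
1 + SNR = 1001
log2(1001) = 9.9672262588
C = 20 * 1000 * 9.9672262588 = 199344.5252 bps
C = 199.344525 kbps -> 199.34 kbps (2 dp)

199.34


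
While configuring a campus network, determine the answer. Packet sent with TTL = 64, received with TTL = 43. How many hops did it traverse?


Given: initial TTL = 64, received TTL = 43
Hops = initial TTL - received TTL
Hops = 64 - 43 = 21

21


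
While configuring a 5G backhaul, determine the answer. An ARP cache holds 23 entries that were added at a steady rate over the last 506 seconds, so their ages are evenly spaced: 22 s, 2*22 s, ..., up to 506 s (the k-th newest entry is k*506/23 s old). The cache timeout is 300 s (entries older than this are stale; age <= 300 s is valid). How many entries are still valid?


Ages are k * 506/23 s for k = 1..23 (spacing = 22.0000 s).
Entry k is valid iff k * 506/23 <= 300 iff k <= 23 * 300 / 506 = 13.6364
n_valid = floor(13.6364) = 13
(n_stale = 23 - 13 = 10)

13


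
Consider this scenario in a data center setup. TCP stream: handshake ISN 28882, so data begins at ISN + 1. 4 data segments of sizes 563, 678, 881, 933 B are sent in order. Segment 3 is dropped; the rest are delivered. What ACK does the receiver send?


SYN uses sequence number 28882; first data byte = ISN + 1 = 28883.
Segment 1: SEQ = 28883, len = 563 B, covers [28883, 29445]
Segment 2: SEQ = 29446, len = 678 B, covers [29446, 30123]
Segment 3: SEQ = 30124, len = 881 B, covers [30124, 31004] [LOST]
Segment 4: SEQ = 31005, len = 933 B, covers [31005, 31937]
In-order data received: bytes [28883, 30123] (segments 1..2).
Segment 3 missing -> gap begins at byte 30124; later segments buffered out of order.
Cumulative ACK = next expected in-order byte = 28883 + 563 + 678 = 30124

30124


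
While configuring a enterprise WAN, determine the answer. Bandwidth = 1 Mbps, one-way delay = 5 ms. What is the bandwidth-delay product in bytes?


Given: bandwidth = 1 Mbps, delay = 5 ms
BDP in bits = 1 * 10^6 * 5 / 1000
BDP in bits = 5000
BDP in bytes = 5000 / 8 = 625

625


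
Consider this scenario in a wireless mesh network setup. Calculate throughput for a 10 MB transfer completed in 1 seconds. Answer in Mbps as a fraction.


Given: file = 10 MB, time = 1 s
File in Mb = 10 * 8 = 80 Mb
Throughput = 80 / 1 Mbps
Throughput = 80 Mbps

80


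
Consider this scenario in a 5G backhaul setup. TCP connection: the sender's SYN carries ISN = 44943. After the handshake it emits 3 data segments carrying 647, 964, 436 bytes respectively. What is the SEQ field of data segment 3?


The SYN occupies sequence number ISN = 44943, so the first data byte is ISN + 1 = 44944.
SEQ of data segment i = (ISN + 1) + sum of payload sizes of segments 1..i-1.
Segment 1: SEQ = 44944, payload = 647 bytes
Segment 2: SEQ = 45591, payload = 964 bytes
Segment 3: SEQ = 46555, payload = 436 bytes
SEQ of segment 3 = 44944 + 647 + 964 = 46555

46555


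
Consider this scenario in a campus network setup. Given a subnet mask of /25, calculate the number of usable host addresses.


Given: subnet mask /25
Host bits = 32 - 25 = 7
Total addresses = 2^7 = 128
Usable hosts = 128 - 2 (network + broadcast) = 126

126


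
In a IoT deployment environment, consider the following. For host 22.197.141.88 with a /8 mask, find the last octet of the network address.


Given: IP = 22.197.141.88, prefix = /8
Subnet mask = 255.0.0.0
Last octet of IP: 88
Last octet of mask: 0
Network last octet = 88 AND 0 = 0

0


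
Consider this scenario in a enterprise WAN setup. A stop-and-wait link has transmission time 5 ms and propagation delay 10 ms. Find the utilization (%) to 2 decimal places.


Given: Ttrans = 5 ms, Tprop = 10 ms
RTT = 2 * Tprop = 2 * 10 = 20 ms
U = Ttrans / (Ttrans + RTT)
U = 5 / (5 + 20)
U = 5 / 25 = 0.2
U% = 20.00%

20.00


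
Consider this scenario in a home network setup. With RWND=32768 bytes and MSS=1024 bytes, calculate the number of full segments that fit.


Given: RWND = 32768 bytes, MSS = 1024 bytes
Full segments = floor(RWND / MSS)
Full segments = floor(32768 / 1024)
Full segments = floor(32.0) = 32

32
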